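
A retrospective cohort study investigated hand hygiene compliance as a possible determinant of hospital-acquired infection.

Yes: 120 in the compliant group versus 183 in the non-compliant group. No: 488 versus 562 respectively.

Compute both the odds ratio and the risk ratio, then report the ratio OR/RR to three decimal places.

0.940

From the description: a = 120, b = 488, c = 183, d = 562.
OR = (120·562)/(488·183) = 67440/89304 = 0.75517
Risk in exposed = 120/608 = 0.19737; risk in unexposed = 183/745 = 0.24564; RR = 0.80349
OR/RR = 0.75517 / 0.80349 = 0.93986
The outcome is not rare, so the OR lies further from 1 than the RR.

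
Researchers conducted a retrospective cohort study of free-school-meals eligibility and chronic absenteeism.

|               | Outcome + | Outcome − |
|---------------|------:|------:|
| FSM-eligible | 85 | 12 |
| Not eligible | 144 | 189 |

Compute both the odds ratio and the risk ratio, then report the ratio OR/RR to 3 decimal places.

4.588

Cells: a = 85, b = 12, c = 144, d = 189.
OR = (85·189)/(12·144) = 16065/1728 = 9.29688
Risk in exposed = 85/97 = 0.87629; risk in unexposed = 144/333 = 0.43243; RR = 2.02642
OR/RR = 9.29688 / 2.02642 = 4.58784
The outcome is not rare, so the OR lies further from 1 than the RR.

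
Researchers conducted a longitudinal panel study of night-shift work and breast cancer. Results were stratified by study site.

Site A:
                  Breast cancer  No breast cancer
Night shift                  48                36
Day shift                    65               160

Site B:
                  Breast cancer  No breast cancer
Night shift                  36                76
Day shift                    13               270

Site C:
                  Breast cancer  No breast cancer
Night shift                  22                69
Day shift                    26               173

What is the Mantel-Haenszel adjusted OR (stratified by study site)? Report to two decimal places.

3.85

OR_MH = Σ(aᵢdᵢ/nᵢ) / Σ(bᵢcᵢ/nᵢ), where nᵢ is the stratum total.
Stratum 1 (Site A): n = 309; a·d/n = 48·160/309 = 24.8544; b·c/n = 36·65/309 = 7.5728
Stratum 2 (Site B): n = 395; a·d/n = 36·270/395 = 24.6076; b·c/n = 76·13/395 = 2.5013
Stratum 3 (Site C): n = 290; a·d/n = 22·173/290 = 13.1241; b·c/n = 69·26/290 = 6.1862
OR_MH = (24.8544 + 24.6076 + 13.1241) / (7.5728 + 2.5013 + 6.1862) = 62.5861 / 16.2603 = 3.84902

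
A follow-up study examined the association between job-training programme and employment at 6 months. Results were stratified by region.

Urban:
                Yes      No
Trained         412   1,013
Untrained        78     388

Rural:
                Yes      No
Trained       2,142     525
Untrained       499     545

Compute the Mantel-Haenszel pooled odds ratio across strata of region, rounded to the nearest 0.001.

OR_MH = Σ(aᵢdᵢ/nᵢ) / Σ(bᵢcᵢ/nᵢ), where nᵢ is the stratum total.
Stratum 1 (Urban): n = 1891; a·d/n = 412·388/1891 = 84.5352; b·c/n = 1013·78/1891 = 41.7842
Stratum 2 (Rural): n = 3711; a·d/n = 2142·545/3711 = 314.5756; b·c/n = 525·499/3711 = 70.5942
OR_MH = (84.5352 + 314.5756) / (41.7842 + 70.5942) = 399.1108 / 112.3784 = 3.55149

3.551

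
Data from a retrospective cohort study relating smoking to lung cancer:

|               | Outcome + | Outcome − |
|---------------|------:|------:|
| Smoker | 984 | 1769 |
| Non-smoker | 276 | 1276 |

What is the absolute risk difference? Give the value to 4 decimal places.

0.1796

Cells: a = 984, b = 1769, c = 276, d = 1276.
Risk in exposed = 984/2753 = 0.357428; risk in unexposed = 276/1552 = 0.177835.
Risk difference = 0.357428 − 0.177835 = 0.179593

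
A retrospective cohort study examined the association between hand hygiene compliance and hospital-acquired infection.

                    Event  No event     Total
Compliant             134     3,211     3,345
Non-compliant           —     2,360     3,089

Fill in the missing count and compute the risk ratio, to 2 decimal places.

0.17

The missing cell is in the unexposed row: 3089 − 2360 = 729.
So a = 134, b = 3211, c = 729, d = 2360.
RR = [a/(a+b)] / [c/(c+d)] = (134/3345) / (729/3089) = 0.04006/0.23600 = 0.16975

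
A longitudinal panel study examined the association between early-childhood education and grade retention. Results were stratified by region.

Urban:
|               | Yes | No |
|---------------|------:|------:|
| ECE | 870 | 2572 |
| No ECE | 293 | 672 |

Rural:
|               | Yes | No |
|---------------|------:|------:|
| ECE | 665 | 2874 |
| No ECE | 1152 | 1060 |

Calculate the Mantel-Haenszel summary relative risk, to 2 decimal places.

RR_MH = Σ(aᵢ·n₀ᵢ/nᵢ) / Σ(cᵢ·n₁ᵢ/nᵢ), with n₁ᵢ = aᵢ+bᵢ (exposed), n₀ᵢ = cᵢ+dᵢ (unexposed), nᵢ = n₁ᵢ+n₀ᵢ.
Stratum 1 (Urban): n₁ = 3442, n₀ = 965, n = 4407; a·n₀/n = 870·965/4407 = 190.5037; c·n₁/n = 293·3442/4407 = 228.8418
Stratum 2 (Rural): n₁ = 3539, n₀ = 2212, n = 5751; a·n₀/n = 665·2212/5751 = 255.7781; c·n₁/n = 1152·3539/5751 = 708.9077
RR_MH = (190.5037 + 255.7781) / (228.8418 + 708.9077) = 446.2819 / 937.7495 = 0.47591

0.48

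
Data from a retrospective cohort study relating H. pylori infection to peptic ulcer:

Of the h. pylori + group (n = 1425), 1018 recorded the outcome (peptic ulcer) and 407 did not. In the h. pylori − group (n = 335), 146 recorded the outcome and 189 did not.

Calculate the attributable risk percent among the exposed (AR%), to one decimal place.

39.0

From the description: a = 1018, b = 407, c = 146, d = 189.
Risk in exposed = 1018/1425 = 0.71439; risk in unexposed = 146/335 = 0.43582.
RR = 0.71439/0.43582 = 1.63917
AR% = (RR − 1)/RR × 100 = (1.63917 − 1)/1.63917 × 100 = 38.9936%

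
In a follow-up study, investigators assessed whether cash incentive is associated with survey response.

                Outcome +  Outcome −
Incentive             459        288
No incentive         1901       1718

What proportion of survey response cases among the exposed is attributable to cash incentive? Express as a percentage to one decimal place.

Cells: a = 459, b = 288, c = 1901, d = 1718.
Risk in exposed = 459/747 = 0.61446; risk in unexposed = 1901/3619 = 0.52528.
RR = 0.61446/0.52528 = 1.16976
AR% = (RR − 1)/RR × 100 = (1.16976 − 1)/1.16976 × 100 = 14.5127%

14.5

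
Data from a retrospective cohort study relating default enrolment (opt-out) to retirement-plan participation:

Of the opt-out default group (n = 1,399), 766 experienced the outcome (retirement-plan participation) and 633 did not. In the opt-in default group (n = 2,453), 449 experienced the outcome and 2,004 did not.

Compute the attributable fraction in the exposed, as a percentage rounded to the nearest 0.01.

66.57

From the description: a = 766, b = 633, c = 449, d = 2004.
Risk in exposed = 766/1399 = 0.54753; risk in unexposed = 449/2453 = 0.18304.
RR = 0.54753/0.18304 = 2.99132
AR% = (RR − 1)/RR × 100 = (2.99132 − 1)/2.99132 × 100 = 66.5699%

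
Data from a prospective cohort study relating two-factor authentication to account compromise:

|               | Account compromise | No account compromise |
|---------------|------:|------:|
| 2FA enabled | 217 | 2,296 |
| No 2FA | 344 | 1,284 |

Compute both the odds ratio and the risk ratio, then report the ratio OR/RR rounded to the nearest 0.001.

0.863

Cells: a = 217, b = 2296, c = 344, d = 1284.
OR = (217·1284)/(2296·344) = 278628/789824 = 0.35277
Risk in exposed = 217/2513 = 0.08635; risk in unexposed = 344/1628 = 0.21130; RR = 0.40866
OR/RR = 0.35277 / 0.40866 = 0.86324
The outcome is not rare, so the OR lies further from 1 than the RR.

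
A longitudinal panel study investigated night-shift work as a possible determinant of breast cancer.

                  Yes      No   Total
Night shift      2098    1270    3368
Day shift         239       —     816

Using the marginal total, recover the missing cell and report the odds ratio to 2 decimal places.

3.99

The missing cell is in the unexposed row: 816 − 239 = 577.
So a = 2098, b = 1270, c = 239, d = 577.
OR = (a·d)/(b·c) = (2098 × 577) / (1270 × 239) = 1210546 / 303530 = 3.98823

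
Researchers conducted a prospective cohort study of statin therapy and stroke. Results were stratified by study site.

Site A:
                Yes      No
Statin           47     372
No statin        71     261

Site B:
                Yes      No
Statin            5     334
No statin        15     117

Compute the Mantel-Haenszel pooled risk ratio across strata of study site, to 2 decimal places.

RR_MH = Σ(aᵢ·n₀ᵢ/nᵢ) / Σ(cᵢ·n₁ᵢ/nᵢ), with n₁ᵢ = aᵢ+bᵢ (exposed), n₀ᵢ = cᵢ+dᵢ (unexposed), nᵢ = n₁ᵢ+n₀ᵢ.
Stratum 1 (Site A): n₁ = 419, n₀ = 332, n = 751; a·n₀/n = 47·332/751 = 20.7776; c·n₁/n = 71·419/751 = 39.6125
Stratum 2 (Site B): n₁ = 339, n₀ = 132, n = 471; a·n₀/n = 5·132/471 = 1.4013; c·n₁/n = 15·339/471 = 10.7962
RR_MH = (20.7776 + 1.4013) / (39.6125 + 10.7962) = 22.1789 / 50.4087 = 0.43998

0.44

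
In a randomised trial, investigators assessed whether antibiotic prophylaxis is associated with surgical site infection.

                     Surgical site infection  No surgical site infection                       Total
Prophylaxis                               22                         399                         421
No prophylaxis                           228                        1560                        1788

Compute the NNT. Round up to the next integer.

14

Risk in treated group = 22/421 = 0.05226; risk in control = 228/1788 = 0.12752.
Absolute risk reduction = 0.12752 − 0.05226 = 0.07526
NNT = 1 / ARR = 1 / 0.07526 = 13.287 → round up → 14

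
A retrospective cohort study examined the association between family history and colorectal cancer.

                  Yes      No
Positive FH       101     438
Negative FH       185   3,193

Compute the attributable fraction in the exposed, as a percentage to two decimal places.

70.77

Cells: a = 101, b = 438, c = 185, d = 3193.
Risk in exposed = 101/539 = 0.18738; risk in unexposed = 185/3378 = 0.05477.
RR = 0.18738/0.05477 = 3.42153
AR% = (RR − 1)/RR × 100 = (3.42153 − 1)/3.42153 × 100 = 70.7733%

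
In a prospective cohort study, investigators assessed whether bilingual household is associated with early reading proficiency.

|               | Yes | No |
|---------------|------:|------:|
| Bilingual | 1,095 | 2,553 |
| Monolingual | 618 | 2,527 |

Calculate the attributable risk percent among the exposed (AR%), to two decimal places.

34.54

Cells: a = 1095, b = 2553, c = 618, d = 2527.
Risk in exposed = 1095/3648 = 0.30016; risk in unexposed = 618/3145 = 0.19650.
RR = 0.30016/0.19650 = 1.52754
AR% = (RR − 1)/RR × 100 = (1.52754 − 1)/1.52754 × 100 = 34.5351%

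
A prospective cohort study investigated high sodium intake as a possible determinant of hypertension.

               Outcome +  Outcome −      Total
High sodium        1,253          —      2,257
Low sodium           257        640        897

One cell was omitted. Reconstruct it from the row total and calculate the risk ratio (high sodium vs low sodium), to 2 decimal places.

1.94

The missing cell is in the exposed row: 2257 − 1253 = 1004.
So a = 1253, b = 1004, c = 257, d = 640.
RR = [a/(a+b)] / [c/(c+d)] = (1253/2257) / (257/897) = 0.55516/0.28651 = 1.93767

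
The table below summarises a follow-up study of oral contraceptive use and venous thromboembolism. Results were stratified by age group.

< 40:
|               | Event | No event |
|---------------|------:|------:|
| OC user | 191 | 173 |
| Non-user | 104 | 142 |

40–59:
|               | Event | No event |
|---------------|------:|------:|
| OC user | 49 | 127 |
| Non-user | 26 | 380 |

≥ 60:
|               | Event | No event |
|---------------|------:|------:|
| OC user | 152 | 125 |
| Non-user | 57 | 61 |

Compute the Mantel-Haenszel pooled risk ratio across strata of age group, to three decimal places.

1.425

RR_MH = Σ(aᵢ·n₀ᵢ/nᵢ) / Σ(cᵢ·n₁ᵢ/nᵢ), with n₁ᵢ = aᵢ+bᵢ (exposed), n₀ᵢ = cᵢ+dᵢ (unexposed), nᵢ = n₁ᵢ+n₀ᵢ.
Stratum 1 (< 40): n₁ = 364, n₀ = 246, n = 610; a·n₀/n = 191·246/610 = 77.0262; c·n₁/n = 104·364/610 = 62.0590
Stratum 2 (40–59): n₁ = 176, n₀ = 406, n = 582; a·n₀/n = 49·406/582 = 34.1821; c·n₁/n = 26·176/582 = 7.8625
Stratum 3 (≥ 60): n₁ = 277, n₀ = 118, n = 395; a·n₀/n = 152·118/395 = 45.4076; c·n₁/n = 57·277/395 = 39.9722
RR_MH = (77.0262 + 34.1821 + 45.4076) / (62.0590 + 7.8625 + 39.9722) = 156.6160 / 109.8937 = 1.42516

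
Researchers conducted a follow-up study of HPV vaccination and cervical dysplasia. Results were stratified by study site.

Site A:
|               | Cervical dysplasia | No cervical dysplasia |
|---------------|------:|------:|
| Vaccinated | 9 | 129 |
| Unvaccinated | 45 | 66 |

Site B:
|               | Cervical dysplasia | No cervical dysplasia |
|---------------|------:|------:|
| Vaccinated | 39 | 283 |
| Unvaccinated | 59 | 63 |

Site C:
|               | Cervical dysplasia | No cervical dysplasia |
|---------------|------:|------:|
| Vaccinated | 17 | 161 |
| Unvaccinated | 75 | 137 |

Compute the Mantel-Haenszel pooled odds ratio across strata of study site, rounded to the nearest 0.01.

OR_MH = Σ(aᵢdᵢ/nᵢ) / Σ(bᵢcᵢ/nᵢ), where nᵢ is the stratum total.
Stratum 1 (Site A): n = 249; a·d/n = 9·66/249 = 2.3855; b·c/n = 129·45/249 = 23.3133
Stratum 2 (Site B): n = 444; a·d/n = 39·63/444 = 5.5338; b·c/n = 283·59/444 = 37.6059
Stratum 3 (Site C): n = 390; a·d/n = 17·137/390 = 5.9718; b·c/n = 161·75/390 = 30.9615
OR_MH = (2.3855 + 5.5338 + 5.9718) / (23.3133 + 37.6059 + 30.9615) = 13.8911 / 91.8806 = 0.15119

0.15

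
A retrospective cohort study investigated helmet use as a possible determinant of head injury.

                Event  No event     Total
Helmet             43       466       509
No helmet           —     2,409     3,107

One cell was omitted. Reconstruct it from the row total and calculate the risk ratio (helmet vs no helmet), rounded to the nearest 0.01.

0.38

The missing cell is in the unexposed row: 3107 − 2409 = 698.
So a = 43, b = 466, c = 698, d = 2409.
RR = [a/(a+b)] / [c/(c+d)] = (43/509) / (698/3107) = 0.08448/0.22465 = 0.37604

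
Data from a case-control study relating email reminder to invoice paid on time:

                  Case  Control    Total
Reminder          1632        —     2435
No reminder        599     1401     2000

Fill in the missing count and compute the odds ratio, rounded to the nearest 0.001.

The missing cell is in the exposed row: 2435 − 1632 = 803.
So a = 1632, b = 803, c = 599, d = 1401.
OR = (a·d)/(b·c) = (1632 × 1401) / (803 × 599) = 2286432 / 480997 = 4.75353

4.754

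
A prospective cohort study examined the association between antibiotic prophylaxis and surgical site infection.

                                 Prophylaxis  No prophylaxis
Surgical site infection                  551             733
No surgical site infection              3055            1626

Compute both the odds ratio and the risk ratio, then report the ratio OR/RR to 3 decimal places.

0.814

Reading the table with exposure as columns: a = 551 (Prophylaxis, case), b = 3055 (Prophylaxis, non-case), c = 733 (No prophylaxis, case), d = 1626.
OR = (551·1626)/(3055·733) = 895926/2239315 = 0.40009
Risk in exposed = 551/3606 = 0.15280; risk in unexposed = 733/2359 = 0.31072; RR = 0.49176
OR/RR = 0.40009 / 0.49176 = 0.81359
The outcome is not rare, so the OR lies further from 1 than the RR.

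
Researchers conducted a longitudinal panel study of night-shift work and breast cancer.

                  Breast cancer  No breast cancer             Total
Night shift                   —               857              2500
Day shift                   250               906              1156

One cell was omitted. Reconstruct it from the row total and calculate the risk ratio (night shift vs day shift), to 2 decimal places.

3.04

The missing cell is in the exposed row: 2500 − 857 = 1643.
So a = 1643, b = 857, c = 250, d = 906.
RR = [a/(a+b)] / [c/(c+d)] = (1643/2500) / (250/1156) = 0.65720/0.21626 = 3.03889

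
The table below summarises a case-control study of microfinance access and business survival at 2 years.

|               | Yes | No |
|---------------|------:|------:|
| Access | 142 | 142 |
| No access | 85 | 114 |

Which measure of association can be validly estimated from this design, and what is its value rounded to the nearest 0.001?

Cells: a = 142, b = 142, c = 85, d = 114.
This is a case-control study: participants were sampled on outcome status, so risks in the source population cannot be estimated directly — relative risk is not valid here. The odds ratio is the appropriate measure.
OR = (a·d)/(b·c) = (142 × 114) / (142 × 85) = 16188 / 12070 = 1.34118

1.341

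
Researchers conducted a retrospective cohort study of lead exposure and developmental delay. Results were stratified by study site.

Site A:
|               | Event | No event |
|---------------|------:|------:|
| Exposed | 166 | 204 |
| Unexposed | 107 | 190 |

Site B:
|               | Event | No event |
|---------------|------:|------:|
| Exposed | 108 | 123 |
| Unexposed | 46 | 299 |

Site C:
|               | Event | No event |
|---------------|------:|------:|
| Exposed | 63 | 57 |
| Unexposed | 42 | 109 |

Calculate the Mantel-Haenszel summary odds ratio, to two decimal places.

2.50

OR_MH = Σ(aᵢdᵢ/nᵢ) / Σ(bᵢcᵢ/nᵢ), where nᵢ is the stratum total.
Stratum 1 (Site A): n = 667; a·d/n = 166·190/667 = 47.2864; b·c/n = 204·107/667 = 32.7256
Stratum 2 (Site B): n = 576; a·d/n = 108·299/576 = 56.0625; b·c/n = 123·46/576 = 9.8229
Stratum 3 (Site C): n = 271; a·d/n = 63·109/271 = 25.3395; b·c/n = 57·42/271 = 8.8339
OR_MH = (47.2864 + 56.0625 + 25.3395) / (32.7256 + 9.8229 + 8.8339) = 128.6883 / 51.3825 = 2.50452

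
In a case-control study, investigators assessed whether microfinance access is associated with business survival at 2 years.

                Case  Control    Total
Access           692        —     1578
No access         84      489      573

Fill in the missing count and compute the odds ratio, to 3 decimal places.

The missing cell is in the exposed row: 1578 − 692 = 886.
So a = 692, b = 886, c = 84, d = 489.
OR = (a·d)/(b·c) = (692 × 489) / (886 × 84) = 338388 / 74424 = 4.54676

4.547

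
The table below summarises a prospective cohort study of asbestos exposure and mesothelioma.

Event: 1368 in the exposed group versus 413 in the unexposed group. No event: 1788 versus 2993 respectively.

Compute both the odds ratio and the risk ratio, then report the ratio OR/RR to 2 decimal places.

1.55

From the description: a = 1368, b = 1788, c = 413, d = 2993.
OR = (1368·2993)/(1788·413) = 4094424/738444 = 5.54466
Risk in exposed = 1368/3156 = 0.43346; risk in unexposed = 413/3406 = 0.12126; RR = 3.57473
OR/RR = 5.54466 / 3.57473 = 1.55107
The outcome is not rare, so the OR lies further from 1 than the RR.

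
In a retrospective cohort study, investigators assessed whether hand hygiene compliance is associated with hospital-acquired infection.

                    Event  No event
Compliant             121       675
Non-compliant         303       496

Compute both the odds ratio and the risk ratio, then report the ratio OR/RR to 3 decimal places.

Cells: a = 121, b = 675, c = 303, d = 496.
OR = (121·496)/(675·303) = 60016/204525 = 0.29344
Risk in exposed = 121/796 = 0.15201; risk in unexposed = 303/799 = 0.37922; RR = 0.40084
OR/RR = 0.29344 / 0.40084 = 0.73206
The outcome is not rare, so the OR lies further from 1 than the RR.

0.732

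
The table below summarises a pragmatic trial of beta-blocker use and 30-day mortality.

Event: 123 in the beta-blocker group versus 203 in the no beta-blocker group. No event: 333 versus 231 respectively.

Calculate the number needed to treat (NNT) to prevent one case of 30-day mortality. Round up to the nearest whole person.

6

Risk in treated group = 123/456 = 0.26974; risk in control = 203/434 = 0.46774.
Absolute risk reduction = 0.46774 − 0.26974 = 0.19801
NNT = 1 / ARR = 1 / 0.19801 = 5.050 → round up → 6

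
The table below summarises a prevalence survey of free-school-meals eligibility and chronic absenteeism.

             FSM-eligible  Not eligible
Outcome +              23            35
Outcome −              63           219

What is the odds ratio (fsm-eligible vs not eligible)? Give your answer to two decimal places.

Reading the table with exposure as columns: a = 23 (FSM-eligible, case), b = 63 (FSM-eligible, non-case), c = 35 (Not eligible, case), d = 219.
OR = (a·d)/(b·c) = (23 × 219) / (63 × 35) = 5037 / 2205 = 2.28435
The odds of chronic absenteeism are about 2.28 times as high in the fsm-eligible group.

2.28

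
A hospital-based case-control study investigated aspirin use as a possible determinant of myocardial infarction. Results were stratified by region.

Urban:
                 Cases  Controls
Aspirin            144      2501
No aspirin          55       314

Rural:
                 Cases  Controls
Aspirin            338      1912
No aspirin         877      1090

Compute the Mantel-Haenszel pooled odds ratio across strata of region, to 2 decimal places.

0.23

OR_MH = Σ(aᵢdᵢ/nᵢ) / Σ(bᵢcᵢ/nᵢ), where nᵢ is the stratum total.
Stratum 1 (Urban): n = 3014; a·d/n = 144·314/3014 = 15.0020; b·c/n = 2501·55/3014 = 45.6387
Stratum 2 (Rural): n = 4217; a·d/n = 338·1090/4217 = 87.3654; b·c/n = 1912·877/4217 = 397.6343
OR_MH = (15.0020 + 87.3654) / (45.6387 + 397.6343) = 102.3674 / 443.2730 = 0.23094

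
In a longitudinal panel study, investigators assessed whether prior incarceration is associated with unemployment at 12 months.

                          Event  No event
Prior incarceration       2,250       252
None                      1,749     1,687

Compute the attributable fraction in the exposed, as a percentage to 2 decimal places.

43.40

Cells: a = 2250, b = 252, c = 1749, d = 1687.
Risk in exposed = 2250/2502 = 0.89928; risk in unexposed = 1749/3436 = 0.50902.
RR = 0.89928/0.50902 = 1.76668
AR% = (RR − 1)/RR × 100 = (1.76668 − 1)/1.76668 × 100 = 43.3967%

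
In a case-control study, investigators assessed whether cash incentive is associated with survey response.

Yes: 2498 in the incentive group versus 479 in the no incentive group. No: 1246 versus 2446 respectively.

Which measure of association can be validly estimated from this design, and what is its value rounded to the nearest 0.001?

From the description: a = 2498, b = 1246, c = 479, d = 2446.
This is a case-control study: participants were sampled on outcome status, so risks in the source population cannot be estimated directly — relative risk is not valid here. The odds ratio is the appropriate measure.
OR = (a·d)/(b·c) = (2498 × 2446) / (1246 × 479) = 6110108 / 596834 = 10.23753

10.238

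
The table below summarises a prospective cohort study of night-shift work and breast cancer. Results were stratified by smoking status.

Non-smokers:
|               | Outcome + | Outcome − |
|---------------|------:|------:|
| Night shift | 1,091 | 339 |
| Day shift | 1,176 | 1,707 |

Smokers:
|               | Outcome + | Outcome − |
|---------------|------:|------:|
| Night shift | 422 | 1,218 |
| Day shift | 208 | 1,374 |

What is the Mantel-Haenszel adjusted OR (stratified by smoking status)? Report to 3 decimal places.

OR_MH = Σ(aᵢdᵢ/nᵢ) / Σ(bᵢcᵢ/nᵢ), where nᵢ is the stratum total.
Stratum 1 (Non-smokers): n = 4313; a·d/n = 1091·1707/4313 = 431.7962; b·c/n = 339·1176/4313 = 92.4331
Stratum 2 (Smokers): n = 3222; a·d/n = 422·1374/3222 = 179.9590; b·c/n = 1218·208/3222 = 78.6294
OR_MH = (431.7962 + 179.9590) / (92.4331 + 78.6294) = 611.7552 / 171.0625 = 3.57621

3.576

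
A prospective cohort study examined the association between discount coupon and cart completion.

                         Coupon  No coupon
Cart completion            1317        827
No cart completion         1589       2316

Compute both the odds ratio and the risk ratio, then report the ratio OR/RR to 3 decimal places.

1.348

Reading the table with exposure as columns: a = 1317 (Coupon, case), b = 1589 (Coupon, non-case), c = 827 (No coupon, case), d = 2316.
OR = (1317·2316)/(1589·827) = 3050172/1314103 = 2.32111
Risk in exposed = 1317/2906 = 0.45320; risk in unexposed = 827/3143 = 0.26312; RR = 1.72238
OR/RR = 2.32111 / 1.72238 = 1.34762
The outcome is not rare, so the OR lies further from 1 than the RR.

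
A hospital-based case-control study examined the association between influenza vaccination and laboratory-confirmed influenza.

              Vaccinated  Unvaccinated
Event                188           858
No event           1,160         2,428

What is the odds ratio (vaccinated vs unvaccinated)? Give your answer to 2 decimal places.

0.46

Reading the table with exposure as columns: a = 188 (Vaccinated, case), b = 1160 (Vaccinated, non-case), c = 858 (Unvaccinated, case), d = 2428.
OR = (a·d)/(b·c) = (188 × 2428) / (1160 × 858) = 456464 / 995280 = 0.45863
Exposure is associated with lower odds of laboratory-confirmed influenza (OR = 0.46 < 1).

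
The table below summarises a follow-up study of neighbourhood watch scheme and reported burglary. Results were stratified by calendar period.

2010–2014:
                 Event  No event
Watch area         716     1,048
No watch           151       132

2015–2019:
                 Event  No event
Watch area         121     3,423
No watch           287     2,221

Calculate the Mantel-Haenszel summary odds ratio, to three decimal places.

OR_MH = Σ(aᵢdᵢ/nᵢ) / Σ(bᵢcᵢ/nᵢ), where nᵢ is the stratum total.
Stratum 1 (2010–2014): n = 2047; a·d/n = 716·132/2047 = 46.1710; b·c/n = 1048·151/2047 = 77.3073
Stratum 2 (2015–2019): n = 6052; a·d/n = 121·2221/6052 = 44.4053; b·c/n = 3423·287/6052 = 162.3267
OR_MH = (46.1710 + 44.4053) / (77.3073 + 162.3267) = 90.5763 / 239.6339 = 0.37798

0.378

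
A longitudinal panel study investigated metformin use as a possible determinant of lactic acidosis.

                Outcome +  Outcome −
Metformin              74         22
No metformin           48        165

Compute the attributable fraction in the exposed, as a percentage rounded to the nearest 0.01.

70.77

Cells: a = 74, b = 22, c = 48, d = 165.
Risk in exposed = 74/96 = 0.77083; risk in unexposed = 48/213 = 0.22535.
RR = 0.77083/0.22535 = 3.42057
AR% = (RR − 1)/RR × 100 = (3.42057 − 1)/3.42057 × 100 = 70.7651%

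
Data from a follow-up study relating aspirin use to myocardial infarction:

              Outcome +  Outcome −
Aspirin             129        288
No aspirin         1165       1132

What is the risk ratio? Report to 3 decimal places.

Cells: a = 129, b = 288, c = 1165, d = 1132.
Risk in exposed = 129/417 = 0.30935; risk in unexposed = 1165/2297 = 0.50718.
RR = 0.30935 / 0.50718 = 0.60994
The risk is 39% lower among the exposed than among the unexposed.

0.610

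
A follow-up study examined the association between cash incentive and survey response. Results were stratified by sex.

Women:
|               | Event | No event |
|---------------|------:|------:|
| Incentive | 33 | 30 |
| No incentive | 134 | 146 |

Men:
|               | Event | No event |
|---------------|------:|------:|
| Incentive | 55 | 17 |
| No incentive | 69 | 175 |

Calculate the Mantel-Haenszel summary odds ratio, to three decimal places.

OR_MH = Σ(aᵢdᵢ/nᵢ) / Σ(bᵢcᵢ/nᵢ), where nᵢ is the stratum total.
Stratum 1 (Women): n = 343; a·d/n = 33·146/343 = 14.0466; b·c/n = 30·134/343 = 11.7201
Stratum 2 (Men): n = 316; a·d/n = 55·175/316 = 30.4589; b·c/n = 17·69/316 = 3.7120
OR_MH = (14.0466 + 30.4589) / (11.7201 + 3.7120) = 44.5055 / 15.4321 = 2.88395

2.884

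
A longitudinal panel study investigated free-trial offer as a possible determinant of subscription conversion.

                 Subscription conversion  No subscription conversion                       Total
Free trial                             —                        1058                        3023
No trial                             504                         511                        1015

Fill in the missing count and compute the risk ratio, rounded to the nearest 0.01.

1.31

The missing cell is in the exposed row: 3023 − 1058 = 1965.
So a = 1965, b = 1058, c = 504, d = 511.
RR = [a/(a+b)] / [c/(c+d)] = (1965/3023) / (504/1015) = 0.65002/0.49655 = 1.30906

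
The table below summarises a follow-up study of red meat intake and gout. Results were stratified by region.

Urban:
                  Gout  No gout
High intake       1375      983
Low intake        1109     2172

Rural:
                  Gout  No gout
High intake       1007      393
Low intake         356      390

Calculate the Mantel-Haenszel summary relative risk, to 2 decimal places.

1.65

RR_MH = Σ(aᵢ·n₀ᵢ/nᵢ) / Σ(cᵢ·n₁ᵢ/nᵢ), with n₁ᵢ = aᵢ+bᵢ (exposed), n₀ᵢ = cᵢ+dᵢ (unexposed), nᵢ = n₁ᵢ+n₀ᵢ.
Stratum 1 (Urban): n₁ = 2358, n₀ = 3281, n = 5639; a·n₀/n = 1375·3281/5639 = 800.0310; c·n₁/n = 1109·2358/5639 = 463.7386
Stratum 2 (Rural): n₁ = 1400, n₀ = 746, n = 2146; a·n₀/n = 1007·746/2146 = 350.0568; c·n₁/n = 356·1400/2146 = 232.2460
RR_MH = (800.0310 + 350.0568) / (463.7386 + 232.2460) = 1150.0879 / 695.9846 = 1.65246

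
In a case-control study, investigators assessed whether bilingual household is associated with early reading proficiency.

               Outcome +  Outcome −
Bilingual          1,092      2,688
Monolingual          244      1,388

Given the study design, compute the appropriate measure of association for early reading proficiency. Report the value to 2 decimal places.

Cells: a = 1092, b = 2688, c = 244, d = 1388.
This is a case-control study: participants were sampled on outcome status, so risks in the source population cannot be estimated directly — relative risk is not valid here. The odds ratio is the appropriate measure.
OR = (a·d)/(b·c) = (1092 × 1388) / (2688 × 244) = 1515696 / 655872 = 2.31096

2.31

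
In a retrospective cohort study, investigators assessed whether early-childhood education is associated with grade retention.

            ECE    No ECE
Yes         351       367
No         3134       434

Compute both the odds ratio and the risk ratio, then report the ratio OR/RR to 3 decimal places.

0.603

Reading the table with exposure as columns: a = 351 (ECE, case), b = 3134 (ECE, non-case), c = 367 (No ECE, case), d = 434.
OR = (351·434)/(3134·367) = 152334/1150178 = 0.13244
Risk in exposed = 351/3485 = 0.10072; risk in unexposed = 367/801 = 0.45818; RR = 0.21982
OR/RR = 0.13244 / 0.21982 = 0.60251
The outcome is not rare, so the OR lies further from 1 than the RR.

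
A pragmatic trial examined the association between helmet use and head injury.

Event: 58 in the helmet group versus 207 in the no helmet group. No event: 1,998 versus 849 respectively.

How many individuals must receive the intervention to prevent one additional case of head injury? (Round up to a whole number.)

6

Risk in treated group = 58/2056 = 0.02821; risk in control = 207/1056 = 0.19602.
Absolute risk reduction = 0.19602 − 0.02821 = 0.16781
NNT = 1 / ARR = 1 / 0.16781 = 5.959 → round up → 6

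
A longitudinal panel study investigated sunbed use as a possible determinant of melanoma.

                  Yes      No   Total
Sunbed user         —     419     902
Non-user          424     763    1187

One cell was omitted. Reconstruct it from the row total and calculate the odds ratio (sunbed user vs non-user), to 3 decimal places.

The missing cell is in the exposed row: 902 − 419 = 483.
So a = 483, b = 419, c = 424, d = 763.
OR = (a·d)/(b·c) = (483 × 763) / (419 × 424) = 368529 / 177656 = 2.07440

2.074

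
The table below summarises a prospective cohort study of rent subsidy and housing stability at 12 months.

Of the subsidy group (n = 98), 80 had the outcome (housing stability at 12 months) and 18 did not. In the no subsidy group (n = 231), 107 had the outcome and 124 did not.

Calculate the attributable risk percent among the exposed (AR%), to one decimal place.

43.3

From the description: a = 80, b = 18, c = 107, d = 124.
Risk in exposed = 80/98 = 0.81633; risk in unexposed = 107/231 = 0.46320.
RR = 0.81633/0.46320 = 1.76235
AR% = (RR − 1)/RR × 100 = (1.76235 − 1)/1.76235 × 100 = 43.2576%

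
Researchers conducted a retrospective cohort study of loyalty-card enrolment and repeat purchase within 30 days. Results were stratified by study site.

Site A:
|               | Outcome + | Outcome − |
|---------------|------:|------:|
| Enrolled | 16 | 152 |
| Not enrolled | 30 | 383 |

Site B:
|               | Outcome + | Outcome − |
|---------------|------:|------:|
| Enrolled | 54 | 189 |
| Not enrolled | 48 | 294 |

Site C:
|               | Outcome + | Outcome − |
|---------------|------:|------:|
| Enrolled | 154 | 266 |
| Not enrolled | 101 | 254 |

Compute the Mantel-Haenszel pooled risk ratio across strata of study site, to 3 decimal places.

RR_MH = Σ(aᵢ·n₀ᵢ/nᵢ) / Σ(cᵢ·n₁ᵢ/nᵢ), with n₁ᵢ = aᵢ+bᵢ (exposed), n₀ᵢ = cᵢ+dᵢ (unexposed), nᵢ = n₁ᵢ+n₀ᵢ.
Stratum 1 (Site A): n₁ = 168, n₀ = 413, n = 581; a·n₀/n = 16·413/581 = 11.3735; c·n₁/n = 30·168/581 = 8.6747
Stratum 2 (Site B): n₁ = 243, n₀ = 342, n = 585; a·n₀/n = 54·342/585 = 31.5692; c·n₁/n = 48·243/585 = 19.9385
Stratum 3 (Site C): n₁ = 420, n₀ = 355, n = 775; a·n₀/n = 154·355/775 = 70.5419; c·n₁/n = 101·420/775 = 54.7355
RR_MH = (11.3735 + 31.5692 + 70.5419) / (8.6747 + 19.9385 + 54.7355) = 113.4847 / 83.3486 = 1.36157

1.362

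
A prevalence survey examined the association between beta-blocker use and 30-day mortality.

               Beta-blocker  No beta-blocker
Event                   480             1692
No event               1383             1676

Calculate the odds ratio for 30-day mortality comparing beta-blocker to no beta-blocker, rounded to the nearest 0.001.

0.344

Reading the table with exposure as columns: a = 480 (Beta-blocker, case), b = 1383 (Beta-blocker, non-case), c = 1692 (No beta-blocker, case), d = 1676.
OR = (a·d)/(b·c) = (480 × 1676) / (1383 × 1692) = 804480 / 2340036 = 0.34379
Exposure is associated with lower odds of 30-day mortality (OR = 0.34 < 1).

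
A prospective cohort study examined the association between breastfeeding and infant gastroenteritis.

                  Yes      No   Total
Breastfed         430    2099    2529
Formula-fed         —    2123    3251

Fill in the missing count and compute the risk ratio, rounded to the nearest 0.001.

The missing cell is in the unexposed row: 3251 − 2123 = 1128.
So a = 430, b = 2099, c = 1128, d = 2123.
RR = [a/(a+b)] / [c/(c+d)] = (430/2529) / (1128/3251) = 0.17003/0.34697 = 0.49004

0.490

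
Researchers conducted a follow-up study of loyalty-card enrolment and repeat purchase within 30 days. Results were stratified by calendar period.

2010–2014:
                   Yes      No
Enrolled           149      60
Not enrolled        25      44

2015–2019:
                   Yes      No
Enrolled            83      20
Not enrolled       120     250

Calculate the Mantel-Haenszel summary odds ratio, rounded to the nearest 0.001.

OR_MH = Σ(aᵢdᵢ/nᵢ) / Σ(bᵢcᵢ/nᵢ), where nᵢ is the stratum total.
Stratum 1 (2010–2014): n = 278; a·d/n = 149·44/278 = 23.5827; b·c/n = 60·25/278 = 5.3957
Stratum 2 (2015–2019): n = 473; a·d/n = 83·250/473 = 43.8689; b·c/n = 20·120/473 = 5.0740
OR_MH = (23.5827 + 43.8689) / (5.3957 + 5.0740) = 67.4517 / 10.4697 = 6.44257

6.443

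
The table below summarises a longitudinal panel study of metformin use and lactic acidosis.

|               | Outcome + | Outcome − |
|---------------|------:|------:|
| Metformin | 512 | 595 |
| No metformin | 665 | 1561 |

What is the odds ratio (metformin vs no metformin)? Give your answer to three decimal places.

Cells: a = 512, b = 595, c = 665, d = 1561.
OR = (a·d)/(b·c) = (512 × 1561) / (595 × 665) = 799232 / 395675 = 2.01992
The odds of lactic acidosis are about 2.02 times as high in the metformin group.

2.020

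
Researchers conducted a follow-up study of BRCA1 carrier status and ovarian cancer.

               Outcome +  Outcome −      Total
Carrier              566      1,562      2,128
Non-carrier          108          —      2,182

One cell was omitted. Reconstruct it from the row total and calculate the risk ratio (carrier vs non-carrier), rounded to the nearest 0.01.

The missing cell is in the unexposed row: 2182 − 108 = 2074.
So a = 566, b = 1562, c = 108, d = 2074.
RR = [a/(a+b)] / [c/(c+d)] = (566/2128) / (108/2182) = 0.26598/0.04950 = 5.37373

5.37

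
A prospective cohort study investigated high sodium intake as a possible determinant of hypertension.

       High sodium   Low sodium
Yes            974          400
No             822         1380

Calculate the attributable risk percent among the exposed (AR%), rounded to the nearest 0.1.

58.6

Reading the table with exposure as columns: a = 974 (High sodium, case), b = 822 (High sodium, non-case), c = 400 (Low sodium, case), d = 1380.
Risk in exposed = 974/1796 = 0.54232; risk in unexposed = 400/1780 = 0.22472.
RR = 0.54232/0.22472 = 2.41331
AR% = (RR − 1)/RR × 100 = (2.41331 − 1)/2.41331 × 100 = 58.5631%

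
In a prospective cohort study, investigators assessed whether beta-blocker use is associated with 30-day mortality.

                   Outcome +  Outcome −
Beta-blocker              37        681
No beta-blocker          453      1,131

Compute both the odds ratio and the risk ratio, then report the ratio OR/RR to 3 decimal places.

0.753

Cells: a = 37, b = 681, c = 453, d = 1131.
OR = (37·1131)/(681·453) = 41847/308493 = 0.13565
Risk in exposed = 37/718 = 0.05153; risk in unexposed = 453/1584 = 0.28598; RR = 0.18019
OR/RR = 0.13565 / 0.18019 = 0.75281
The outcome is not rare, so the OR lies further from 1 than the RR.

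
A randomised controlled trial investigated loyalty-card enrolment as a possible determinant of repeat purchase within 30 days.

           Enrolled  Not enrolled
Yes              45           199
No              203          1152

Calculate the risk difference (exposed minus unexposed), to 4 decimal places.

Reading the table with exposure as columns: a = 45 (Enrolled, case), b = 203 (Enrolled, non-case), c = 199 (Not enrolled, case), d = 1152.
Risk in exposed = 45/248 = 0.181452; risk in unexposed = 199/1351 = 0.147298.
Risk difference = 0.181452 − 0.147298 = 0.034153

0.0342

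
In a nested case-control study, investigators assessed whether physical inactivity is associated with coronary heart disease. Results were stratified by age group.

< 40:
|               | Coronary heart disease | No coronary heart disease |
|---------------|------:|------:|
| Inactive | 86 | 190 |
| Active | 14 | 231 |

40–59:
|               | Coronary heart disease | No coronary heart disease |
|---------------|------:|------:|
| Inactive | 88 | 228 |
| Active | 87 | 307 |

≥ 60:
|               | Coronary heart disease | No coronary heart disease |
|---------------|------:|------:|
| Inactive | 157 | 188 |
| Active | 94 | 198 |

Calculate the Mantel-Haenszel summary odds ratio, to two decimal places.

2.06

OR_MH = Σ(aᵢdᵢ/nᵢ) / Σ(bᵢcᵢ/nᵢ), where nᵢ is the stratum total.
Stratum 1 (< 40): n = 521; a·d/n = 86·231/521 = 38.1305; b·c/n = 190·14/521 = 5.1056
Stratum 2 (40–59): n = 710; a·d/n = 88·307/710 = 38.0507; b·c/n = 228·87/710 = 27.9380
Stratum 3 (≥ 60): n = 637; a·d/n = 157·198/637 = 48.8006; b·c/n = 188·94/637 = 27.7425
OR_MH = (38.1305 + 38.0507 + 48.8006) / (5.1056 + 27.9380 + 27.7425) = 124.9819 / 60.7861 = 2.05609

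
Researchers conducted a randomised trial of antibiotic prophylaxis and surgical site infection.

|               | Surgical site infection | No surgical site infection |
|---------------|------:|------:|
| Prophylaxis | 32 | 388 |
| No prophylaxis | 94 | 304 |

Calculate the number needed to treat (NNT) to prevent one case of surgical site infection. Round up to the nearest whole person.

Risk in treated group = 32/420 = 0.07619; risk in control = 94/398 = 0.23618.
Absolute risk reduction = 0.23618 − 0.07619 = 0.15999
NNT = 1 / ARR = 1 / 0.15999 = 6.250 → round up → 7

7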